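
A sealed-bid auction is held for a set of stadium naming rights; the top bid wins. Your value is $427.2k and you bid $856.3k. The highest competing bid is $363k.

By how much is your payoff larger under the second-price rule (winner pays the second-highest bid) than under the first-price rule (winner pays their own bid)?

You have the highest bid, so you win under either rule.
Second-price: pay $363k → payoff $64.2k.
First-price: pay your own bid $856.3k → payoff −$429.1k.
Difference = $64.2k − (−$429.1k) = $493.3k.

$493.3k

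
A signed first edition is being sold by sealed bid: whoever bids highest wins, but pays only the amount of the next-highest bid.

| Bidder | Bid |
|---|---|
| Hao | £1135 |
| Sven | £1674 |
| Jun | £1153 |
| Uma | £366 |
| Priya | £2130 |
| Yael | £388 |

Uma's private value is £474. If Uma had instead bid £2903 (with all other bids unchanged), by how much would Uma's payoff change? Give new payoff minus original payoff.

−£1656

The highest bid among the other bidders is £2130; Uma's bid doesn't change that.
Original bid £366: Uma is not highest (top rival bid is £2130); payoff £0.
Alternative bid £2903: Uma is highest, pays the top rival bid £2130; payoff £474 − £2130 = −£1656.
Change in payoff = −£1656 − (£0) = −£1656.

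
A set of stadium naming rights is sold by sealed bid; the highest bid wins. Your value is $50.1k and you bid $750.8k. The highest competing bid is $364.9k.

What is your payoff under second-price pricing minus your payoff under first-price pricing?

$385.9k

You have the highest bid, so you win under either rule.
Second-price: pay $364.9k → payoff −$314.8k.
First-price: pay your own bid $750.8k → payoff −$700.7k.
Difference = −$314.8k − (−$700.7k) = $385.9k.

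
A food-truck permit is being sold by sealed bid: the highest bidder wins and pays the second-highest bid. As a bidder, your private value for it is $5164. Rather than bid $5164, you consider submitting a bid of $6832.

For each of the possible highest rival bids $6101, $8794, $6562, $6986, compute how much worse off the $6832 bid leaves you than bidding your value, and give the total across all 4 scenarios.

The deviation costs you only when the competing bid falls strictly between $5164 and $6832; elsewhere both bids give the same outcome.
$6101: truthful payoff $0, deviation payoff −$937 → loss $937.
$8794: outcomes coincide → loss $0.
$6562: truthful payoff $0, deviation payoff −$1398 → loss $1398.
$6986: outcomes coincide → loss $0.
Total loss = $937 + $1398 = $2335.

$2335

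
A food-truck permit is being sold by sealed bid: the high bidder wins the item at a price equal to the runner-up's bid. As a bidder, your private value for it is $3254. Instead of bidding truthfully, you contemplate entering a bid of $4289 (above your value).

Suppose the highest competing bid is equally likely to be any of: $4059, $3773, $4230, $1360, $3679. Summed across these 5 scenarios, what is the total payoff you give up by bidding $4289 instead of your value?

The deviation costs you only when the competing bid falls strictly between $3254 and $4289; elsewhere both bids give the same outcome.
$4059: truthful payoff $0, deviation payoff −$805 → loss $805.
$3773: truthful payoff $0, deviation payoff −$519 → loss $519.
$4230: truthful payoff $0, deviation payoff −$976 → loss $976.
$1360: outcomes coincide → loss $0.
$3679: truthful payoff $0, deviation payoff −$425 → loss $425.
Total loss = $805 + $519 + $976 + $425 = $2725.

$2725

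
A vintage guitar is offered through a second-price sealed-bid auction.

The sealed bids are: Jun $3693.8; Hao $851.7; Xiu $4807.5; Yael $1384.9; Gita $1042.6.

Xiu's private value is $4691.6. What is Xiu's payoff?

$997.8

Highest bid: Xiu at $4807.5, so Xiu wins.
Second-highest bid: Jun at $3693.8 — that is the price the winner pays.
Xiu's payoff = value − price = $4691.6 − $3693.8 = $997.8.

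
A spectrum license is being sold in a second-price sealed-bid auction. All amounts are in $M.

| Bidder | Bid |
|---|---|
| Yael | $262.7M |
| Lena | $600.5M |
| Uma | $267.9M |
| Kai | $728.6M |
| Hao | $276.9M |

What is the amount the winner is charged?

Highest bid: Kai at $728.6M, so Kai wins.
Second-highest bid: Lena at $600.5M — that is the price the winner pays.

$600.5M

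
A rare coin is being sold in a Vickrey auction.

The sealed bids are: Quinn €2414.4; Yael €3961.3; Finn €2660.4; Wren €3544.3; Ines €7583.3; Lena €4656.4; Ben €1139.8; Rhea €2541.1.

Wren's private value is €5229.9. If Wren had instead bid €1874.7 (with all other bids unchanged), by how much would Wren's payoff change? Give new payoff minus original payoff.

€0

The highest bid among the other bidders is €7583.3; Wren's bid doesn't change that.
Original bid €3544.3: Wren is not highest (top rival bid is €7583.3); payoff €0.
Alternative bid €1874.7: Wren is not highest (top rival bid is €7583.3); payoff €0.
Change in payoff = €0 − (€0) = €0.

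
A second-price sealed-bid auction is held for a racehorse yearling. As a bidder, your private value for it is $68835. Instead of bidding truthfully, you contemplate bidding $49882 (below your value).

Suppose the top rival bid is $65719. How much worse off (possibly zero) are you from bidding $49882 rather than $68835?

$3116

Bidding your value $68835: you win (since $68835 > $65719) and pay $65719. Payoff $3116.
Bidding $49882: you lose. Payoff $0.
The competing bid $65719 lies between your shaded bid and your value, so underbidding forfeits an item you could have won at a profitable price.
Loss from deviating = $3116 − ($0) = $3116.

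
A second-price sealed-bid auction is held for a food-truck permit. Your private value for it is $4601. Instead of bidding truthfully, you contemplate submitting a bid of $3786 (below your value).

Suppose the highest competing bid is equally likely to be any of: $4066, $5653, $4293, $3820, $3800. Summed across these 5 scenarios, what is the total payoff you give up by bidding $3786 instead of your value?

$2425

The deviation costs you only when the competing bid falls strictly between $3786 and $4601; elsewhere both bids give the same outcome.
$4066: truthful payoff $535, deviation payoff $0 → loss $535.
$5653: outcomes coincide → loss $0.
$4293: truthful payoff $308, deviation payoff $0 → loss $308.
$3820: truthful payoff $781, deviation payoff $0 → loss $781.
$3800: truthful payoff $801, deviation payoff $0 → loss $801.
Total loss = $535 + $308 + $781 + $801 = $2425.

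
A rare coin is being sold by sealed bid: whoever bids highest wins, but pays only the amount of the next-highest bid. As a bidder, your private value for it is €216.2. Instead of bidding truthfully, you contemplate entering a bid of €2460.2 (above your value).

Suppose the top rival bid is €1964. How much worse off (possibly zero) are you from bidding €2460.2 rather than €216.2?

€1747.8

Bidding your value €216.2: you lose (since €216.2 < €1964). Payoff €0.
Bidding €2460.2: you win and pay €1964. Payoff €216.2 − €1964 = −€1747.8.
The competing bid €1964 lies between your value and your inflated bid, so overbidding wins an item priced above your value.
Loss from deviating = €0 − (−€1747.8) = €1747.8.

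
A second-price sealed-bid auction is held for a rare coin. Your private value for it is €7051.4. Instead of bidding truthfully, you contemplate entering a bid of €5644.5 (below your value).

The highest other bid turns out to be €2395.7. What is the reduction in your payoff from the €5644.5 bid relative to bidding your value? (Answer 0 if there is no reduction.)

€0

Bidding your value €7051.4: you win (since €7051.4 > €2395.7) and pay €2395.7. Payoff €4655.7.
Bidding €5644.5: you win and pay €2395.7. Payoff €7051.4 − €2395.7 = €4655.7.
Difference = €4655.7 − €4655.7 = €0; both bids lead to the same outcome because the competing bid is below both your value and your alternative bid.
In a second-price auction your bid sets only whether you win, not what you pay, so bidding your true value is weakly dominant.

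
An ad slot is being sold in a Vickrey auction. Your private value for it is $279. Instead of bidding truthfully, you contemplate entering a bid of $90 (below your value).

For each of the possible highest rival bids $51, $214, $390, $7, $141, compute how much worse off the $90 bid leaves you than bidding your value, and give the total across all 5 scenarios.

The deviation costs you only when the competing bid falls strictly between $90 and $279; elsewhere both bids give the same outcome.
$51: outcomes coincide → loss $0.
$214: truthful payoff $65, deviation payoff $0 → loss $65.
$390: outcomes coincide → loss $0.
$7: outcomes coincide → loss $0.
$141: truthful payoff $138, deviation payoff $0 → loss $138.
Total loss = $65 + $138 = $203.

$203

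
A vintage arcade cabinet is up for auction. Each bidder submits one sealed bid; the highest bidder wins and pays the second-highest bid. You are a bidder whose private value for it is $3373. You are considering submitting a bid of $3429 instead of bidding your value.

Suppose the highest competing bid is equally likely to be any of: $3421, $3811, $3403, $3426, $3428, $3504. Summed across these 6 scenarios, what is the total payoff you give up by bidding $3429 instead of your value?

The deviation costs you only when the competing bid falls strictly between $3373 and $3429; elsewhere both bids give the same outcome.
$3421: truthful payoff $0, deviation payoff −$48 → loss $48.
$3811: outcomes coincide → loss $0.
$3403: truthful payoff $0, deviation payoff −$30 → loss $30.
$3426: truthful payoff $0, deviation payoff −$53 → loss $53.
$3428: truthful payoff $0, deviation payoff −$55 → loss $55.
$3504: outcomes coincide → loss $0.
Total loss = $48 + $30 + $53 + $55 = $186.

$186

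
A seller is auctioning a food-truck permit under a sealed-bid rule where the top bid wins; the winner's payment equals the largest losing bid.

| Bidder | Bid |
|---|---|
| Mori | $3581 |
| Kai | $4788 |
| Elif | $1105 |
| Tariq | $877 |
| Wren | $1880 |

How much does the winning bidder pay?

Highest bid: Kai at $4788, so Kai wins.
Second-highest bid: Mori at $3581 — that is the price the winner pays.

$3581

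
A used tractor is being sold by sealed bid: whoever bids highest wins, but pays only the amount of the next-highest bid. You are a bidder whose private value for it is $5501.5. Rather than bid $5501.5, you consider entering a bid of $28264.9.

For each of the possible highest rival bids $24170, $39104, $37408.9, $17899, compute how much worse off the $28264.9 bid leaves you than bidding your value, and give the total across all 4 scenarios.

$31066

The deviation costs you only when the competing bid falls strictly between $5501.5 and $28264.9; elsewhere both bids give the same outcome.
$24170: truthful payoff $0, deviation payoff −$18668.5 → loss $18668.5.
$39104: outcomes coincide → loss $0.
$37408.9: outcomes coincide → loss $0.
$17899: truthful payoff $0, deviation payoff −$12397.5 → loss $12397.5.
Total loss = $18668.5 + $12397.5 = $31066.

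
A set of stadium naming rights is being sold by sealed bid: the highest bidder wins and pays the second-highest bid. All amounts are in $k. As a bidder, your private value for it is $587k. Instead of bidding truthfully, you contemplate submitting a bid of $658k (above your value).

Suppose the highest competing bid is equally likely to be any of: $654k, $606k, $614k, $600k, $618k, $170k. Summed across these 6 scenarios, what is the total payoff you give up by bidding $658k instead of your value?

$157k

The deviation costs you only when the competing bid falls strictly between $587k and $658k; elsewhere both bids give the same outcome.
$654k: truthful payoff $0k, deviation payoff −$67k → loss $67k.
$606k: truthful payoff $0k, deviation payoff −$19k → loss $19k.
$614k: truthful payoff $0k, deviation payoff −$27k → loss $27k.
$600k: truthful payoff $0k, deviation payoff −$13k → loss $13k.
$618k: truthful payoff $0k, deviation payoff −$31k → loss $31k.
$170k: outcomes coincide → loss $0k.
Total loss = $67k + $19k + $27k + $13k + $31k = $157k.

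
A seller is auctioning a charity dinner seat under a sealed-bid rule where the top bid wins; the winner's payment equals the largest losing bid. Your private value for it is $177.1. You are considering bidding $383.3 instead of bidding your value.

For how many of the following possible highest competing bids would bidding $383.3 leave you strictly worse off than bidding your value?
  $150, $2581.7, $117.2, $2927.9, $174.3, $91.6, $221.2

1

The deviation hurts exactly when the highest competing bid lies strictly between $177.1 and $383.3 — overbidding then wins at a price above your value.
$150: below both → same outcome either way.
$2581.7: above both → same outcome either way.
$117.2: below both → same outcome either way.
$2927.9: above both → same outcome either way.
$174.3: below both → same outcome either way.
$91.6: below both → same outcome either way.
$221.2: inside the interval → strictly worse (loss $44.1).
Count: 1.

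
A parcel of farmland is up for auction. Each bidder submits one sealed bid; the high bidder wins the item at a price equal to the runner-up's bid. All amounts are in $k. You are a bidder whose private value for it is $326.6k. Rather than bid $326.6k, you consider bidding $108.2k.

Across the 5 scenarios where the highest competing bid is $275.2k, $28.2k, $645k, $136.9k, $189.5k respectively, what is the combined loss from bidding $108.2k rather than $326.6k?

$378.2k

The deviation costs you only when the competing bid falls strictly between $108.2k and $326.6k; elsewhere both bids give the same outcome.
$275.2k: truthful payoff $51.4k, deviation payoff $0k → loss $51.4k.
$28.2k: outcomes coincide → loss $0k.
$645k: outcomes coincide → loss $0k.
$136.9k: truthful payoff $189.7k, deviation payoff $0k → loss $189.7k.
$189.5k: truthful payoff $137.1k, deviation payoff $0k → loss $137.1k.
Total loss = $51.4k + $189.7k + $137.1k = $378.2k.
Because the price is fixed by the runner-up's bid, deviating from your value can only change a good outcome into a bad one — never the reverse.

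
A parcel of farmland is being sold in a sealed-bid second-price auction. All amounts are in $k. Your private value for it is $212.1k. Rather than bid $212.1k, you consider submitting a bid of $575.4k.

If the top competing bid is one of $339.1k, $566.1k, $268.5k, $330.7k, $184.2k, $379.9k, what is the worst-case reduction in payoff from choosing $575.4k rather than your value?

$339.1k: truthful gives $0k, deviation gives −$127k → loss $127k.
$566.1k: truthful gives $0k, deviation gives −$354k → loss $354k.
$268.5k: truthful gives $0k, deviation gives −$56.4k → loss $56.4k.
$330.7k: truthful gives $0k, deviation gives −$118.6k → loss $118.6k.
$184.2k: same outcome either way → loss $0k.
$379.9k: truthful gives $0k, deviation gives −$167.8k → loss $167.8k.
Maximum loss: $354k.

$354k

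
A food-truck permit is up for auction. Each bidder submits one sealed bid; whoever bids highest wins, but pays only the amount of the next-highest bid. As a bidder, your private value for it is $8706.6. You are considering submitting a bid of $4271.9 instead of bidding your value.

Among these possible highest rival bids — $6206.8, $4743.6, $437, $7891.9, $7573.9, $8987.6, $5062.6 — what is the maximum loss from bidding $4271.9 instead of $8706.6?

$3963

$6206.8: truthful gives $2499.8, deviation gives $0 → loss $2499.8.
$4743.6: truthful gives $3963, deviation gives $0 → loss $3963.
$437: same outcome either way → loss $0.
$7891.9: truthful gives $814.7, deviation gives $0 → loss $814.7.
$7573.9: truthful gives $1132.7, deviation gives $0 → loss $1132.7.
$8987.6: same outcome either way → loss $0.
$5062.6: truthful gives $3644, deviation gives $0 → loss $3644.
Maximum loss: $3963.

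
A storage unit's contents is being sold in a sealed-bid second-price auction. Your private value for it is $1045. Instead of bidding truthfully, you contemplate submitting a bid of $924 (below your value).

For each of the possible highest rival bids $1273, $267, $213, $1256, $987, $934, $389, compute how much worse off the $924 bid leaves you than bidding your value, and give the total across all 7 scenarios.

$169

The deviation costs you only when the competing bid falls strictly between $924 and $1045; elsewhere both bids give the same outcome.
$1273: outcomes coincide → loss $0.
$267: outcomes coincide → loss $0.
$213: outcomes coincide → loss $0.
$1256: outcomes coincide → loss $0.
$987: truthful payoff $58, deviation payoff $0 → loss $58.
$934: truthful payoff $111, deviation payoff $0 → loss $111.
$389: outcomes coincide → loss $0.
Total loss = $58 + $111 = $169.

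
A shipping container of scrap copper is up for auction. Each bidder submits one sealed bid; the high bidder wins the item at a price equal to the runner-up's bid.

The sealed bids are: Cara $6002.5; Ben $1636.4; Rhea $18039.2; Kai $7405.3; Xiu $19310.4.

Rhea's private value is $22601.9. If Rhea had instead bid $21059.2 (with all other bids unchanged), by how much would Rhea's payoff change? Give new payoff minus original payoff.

$3291.5

The highest bid among the other bidders is $19310.4; Rhea's bid doesn't change that.
Original bid $18039.2: Rhea is not highest (top rival bid is $19310.4); payoff $0.
Alternative bid $21059.2: Rhea is highest, pays the top rival bid $19310.4; payoff $22601.9 − $19310.4 = $3291.5.
Change in payoff = $3291.5 − ($0) = $3291.5.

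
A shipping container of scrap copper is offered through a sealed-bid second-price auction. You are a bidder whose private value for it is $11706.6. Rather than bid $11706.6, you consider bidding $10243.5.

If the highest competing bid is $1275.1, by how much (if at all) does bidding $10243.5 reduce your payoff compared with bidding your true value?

Bidding your value $11706.6: you win (since $11706.6 > $1275.1) and pay $1275.1. Payoff $10431.5.
Bidding $10243.5: you win and pay $1275.1. Payoff $11706.6 − $1275.1 = $10431.5.
Difference = $10431.5 − $10431.5 = $0; both bids lead to the same outcome because the competing bid is below both your value and your alternative bid.
Because the price is fixed by the runner-up's bid, deviating from your value can only change a good outcome into a bad one — never the reverse.

$0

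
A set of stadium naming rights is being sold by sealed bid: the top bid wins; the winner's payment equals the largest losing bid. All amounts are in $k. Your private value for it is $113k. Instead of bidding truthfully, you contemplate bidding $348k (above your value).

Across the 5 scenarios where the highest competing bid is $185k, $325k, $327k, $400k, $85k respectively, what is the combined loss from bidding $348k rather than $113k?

The deviation costs you only when the competing bid falls strictly between $113k and $348k; elsewhere both bids give the same outcome.
$185k: truthful payoff $0k, deviation payoff −$72k → loss $72k.
$325k: truthful payoff $0k, deviation payoff −$212k → loss $212k.
$327k: truthful payoff $0k, deviation payoff −$214k → loss $214k.
$400k: outcomes coincide → loss $0k.
$85k: outcomes coincide → loss $0k.
Total loss = $72k + $212k + $214k = $498k.

$498k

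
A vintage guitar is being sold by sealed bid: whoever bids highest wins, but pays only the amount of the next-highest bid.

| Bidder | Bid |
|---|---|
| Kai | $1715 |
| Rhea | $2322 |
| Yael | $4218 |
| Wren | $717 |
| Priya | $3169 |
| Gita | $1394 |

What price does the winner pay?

Highest bid: Yael at $4218, so Yael wins.
Second-highest bid: Priya at $3169 — that is the price the winner pays.

$3169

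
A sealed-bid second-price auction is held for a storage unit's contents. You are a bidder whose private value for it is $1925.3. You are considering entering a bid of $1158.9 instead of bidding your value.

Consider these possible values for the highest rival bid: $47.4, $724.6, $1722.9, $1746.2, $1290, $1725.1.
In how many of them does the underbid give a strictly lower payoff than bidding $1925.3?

4

The deviation hurts exactly when the highest competing bid lies strictly between $1158.9 and $1925.3 — underbidding then forfeits a profitable win.
$47.4: below both → same outcome either way.
$724.6: below both → same outcome either way.
$1722.9: inside the interval → strictly worse (loss $202.4).
$1746.2: inside the interval → strictly worse (loss $179.1).
$1290: inside the interval → strictly worse (loss $635.3).
$1725.1: inside the interval → strictly worse (loss $200.2).
Count: 4.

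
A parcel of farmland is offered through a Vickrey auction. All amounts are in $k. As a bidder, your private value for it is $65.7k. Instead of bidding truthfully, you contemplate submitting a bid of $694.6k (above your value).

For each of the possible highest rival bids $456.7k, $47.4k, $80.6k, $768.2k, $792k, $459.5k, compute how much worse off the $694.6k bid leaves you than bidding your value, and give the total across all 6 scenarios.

$799.7k

The deviation costs you only when the competing bid falls strictly between $65.7k and $694.6k; elsewhere both bids give the same outcome.
$456.7k: truthful payoff $0k, deviation payoff −$391k → loss $391k.
$47.4k: outcomes coincide → loss $0k.
$80.6k: truthful payoff $0k, deviation payoff −$14.9k → loss $14.9k.
$768.2k: outcomes coincide → loss $0k.
$792k: outcomes coincide → loss $0k.
$459.5k: truthful payoff $0k, deviation payoff −$393.8k → loss $393.8k.
Total loss = $391k + $14.9k + $393.8k = $799.7k.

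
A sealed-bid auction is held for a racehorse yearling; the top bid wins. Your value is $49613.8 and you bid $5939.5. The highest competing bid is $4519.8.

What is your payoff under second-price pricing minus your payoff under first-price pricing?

You have the highest bid, so you win under either rule.
Second-price: pay $4519.8 → payoff $45094.
First-price: pay your own bid $5939.5 → payoff $43674.3.
Difference = $45094 − ($43674.3) = $1419.7.

$1419.7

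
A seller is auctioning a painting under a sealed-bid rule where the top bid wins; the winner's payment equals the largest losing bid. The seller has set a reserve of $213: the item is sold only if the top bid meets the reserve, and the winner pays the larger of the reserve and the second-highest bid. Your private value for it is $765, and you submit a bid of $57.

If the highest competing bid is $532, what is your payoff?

Your bid $57 is below the highest competing bid $532, so you lose. Payoff $0.

$0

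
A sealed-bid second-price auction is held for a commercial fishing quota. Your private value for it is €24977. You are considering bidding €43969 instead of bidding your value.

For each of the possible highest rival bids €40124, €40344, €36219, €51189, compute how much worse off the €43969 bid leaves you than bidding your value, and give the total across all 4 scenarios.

€41756

The deviation costs you only when the competing bid falls strictly between €24977 and €43969; elsewhere both bids give the same outcome.
€40124: truthful payoff €0, deviation payoff −€15147 → loss €15147.
€40344: truthful payoff €0, deviation payoff −€15367 → loss €15367.
€36219: truthful payoff €0, deviation payoff −€11242 → loss €11242.
€51189: outcomes coincide → loss €0.
Total loss = €15147 + €15367 + €11242 = €41756.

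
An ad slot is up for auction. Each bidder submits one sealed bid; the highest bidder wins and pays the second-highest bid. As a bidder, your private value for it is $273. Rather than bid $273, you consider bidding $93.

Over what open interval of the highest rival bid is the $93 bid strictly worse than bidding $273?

($93, $273)

If the competing bid is below $93, both bids win at the same price — no difference.
If it is above $273, both bids lose — no difference.
If it lies strictly between $93 and $273, bidding your value wins at a price below your value (positive payoff) while bidding $93 loses (payoff 0).
So the deviation strictly hurts on the open interval ($93, $273).
In a second-price auction your bid sets only whether you win, not what you pay, so bidding your true value is weakly dominant.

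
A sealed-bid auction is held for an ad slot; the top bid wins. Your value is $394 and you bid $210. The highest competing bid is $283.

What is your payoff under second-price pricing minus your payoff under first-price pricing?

Your bid $210 is below $283, so you lose under either rule.
Payoff is $0 in both cases; difference = $0.

$0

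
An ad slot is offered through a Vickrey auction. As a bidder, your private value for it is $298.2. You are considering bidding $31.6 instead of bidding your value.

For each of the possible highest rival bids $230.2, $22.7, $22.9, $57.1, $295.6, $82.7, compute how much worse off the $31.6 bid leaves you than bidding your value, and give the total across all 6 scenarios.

$527.2

The deviation costs you only when the competing bid falls strictly between $31.6 and $298.2; elsewhere both bids give the same outcome.
$230.2: truthful payoff $68, deviation payoff $0 → loss $68.
$22.7: outcomes coincide → loss $0.
$22.9: outcomes coincide → loss $0.
$57.1: truthful payoff $241.1, deviation payoff $0 → loss $241.1.
$295.6: truthful payoff $2.6, deviation payoff $0 → loss $2.6.
$82.7: truthful payoff $215.5, deviation payoff $0 → loss $215.5.
Total loss = $68 + $241.1 + $2.6 + $215.5 = $527.2.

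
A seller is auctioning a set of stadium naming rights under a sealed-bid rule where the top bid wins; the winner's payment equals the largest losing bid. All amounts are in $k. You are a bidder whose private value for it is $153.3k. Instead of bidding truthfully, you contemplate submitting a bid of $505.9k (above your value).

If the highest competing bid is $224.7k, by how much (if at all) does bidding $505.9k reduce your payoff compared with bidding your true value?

Bidding your value $153.3k: you lose (since $153.3k < $224.7k). Payoff $0k.
Bidding $505.9k: you win and pay $224.7k. Payoff $153.3k − $224.7k = −$71.4k.
The competing bid $224.7k lies between your value and your inflated bid, so overbidding wins an item priced above your value.
Loss from deviating = $0k − (−$71.4k) = $71.4k.
In a second-price auction your bid sets only whether you win, not what you pay, so bidding your true value is weakly dominant.

$71.4k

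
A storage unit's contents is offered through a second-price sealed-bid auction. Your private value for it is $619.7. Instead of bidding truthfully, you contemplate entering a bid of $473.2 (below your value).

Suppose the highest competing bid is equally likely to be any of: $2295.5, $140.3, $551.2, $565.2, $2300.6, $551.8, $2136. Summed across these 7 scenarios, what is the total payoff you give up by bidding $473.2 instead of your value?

The deviation costs you only when the competing bid falls strictly between $473.2 and $619.7; elsewhere both bids give the same outcome.
$2295.5: outcomes coincide → loss $0.
$140.3: outcomes coincide → loss $0.
$551.2: truthful payoff $68.5, deviation payoff $0 → loss $68.5.
$565.2: truthful payoff $54.5, deviation payoff $0 → loss $54.5.
$2300.6: outcomes coincide → loss $0.
$551.8: truthful payoff $67.9, deviation payoff $0 → loss $67.9.
$2136: outcomes coincide → loss $0.
Total loss = $68.5 + $54.5 + $67.9 = $190.9.

$190.9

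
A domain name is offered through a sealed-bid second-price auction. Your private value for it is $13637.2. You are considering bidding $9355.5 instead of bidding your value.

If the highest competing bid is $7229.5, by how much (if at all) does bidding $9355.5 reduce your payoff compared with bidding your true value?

$0

Bidding your value $13637.2: you win (since $13637.2 > $7229.5) and pay $7229.5. Payoff $6407.7.
Bidding $9355.5: you win and pay $7229.5. Payoff $13637.2 − $7229.5 = $6407.7.
Difference = $6407.7 − $6407.7 = $0; both bids lead to the same outcome because the competing bid is below both your value and your alternative bid.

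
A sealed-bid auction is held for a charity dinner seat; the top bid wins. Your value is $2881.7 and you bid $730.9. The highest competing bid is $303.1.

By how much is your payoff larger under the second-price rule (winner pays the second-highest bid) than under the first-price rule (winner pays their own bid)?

$427.8

You have the highest bid, so you win under either rule.
Second-price: pay $303.1 → payoff $2578.6.
First-price: pay your own bid $730.9 → payoff $2150.8.
Difference = $2578.6 − ($2150.8) = $427.8.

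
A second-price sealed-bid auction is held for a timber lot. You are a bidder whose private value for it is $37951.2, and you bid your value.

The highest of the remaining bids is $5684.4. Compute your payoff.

Your bid $37951.2 exceeds the highest competing bid $5684.4, so you win.
In a second-price auction the winner pays the second-highest bid, $5684.4.
Payoff = value − price = $37951.2 − $5684.4 = $32266.8.

$32266.8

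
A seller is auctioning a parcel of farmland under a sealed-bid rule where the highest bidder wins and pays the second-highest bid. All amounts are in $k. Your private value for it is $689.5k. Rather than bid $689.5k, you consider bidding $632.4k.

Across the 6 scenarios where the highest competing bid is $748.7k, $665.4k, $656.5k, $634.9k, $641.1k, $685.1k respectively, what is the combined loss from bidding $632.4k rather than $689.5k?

$164.5k

The deviation costs you only when the competing bid falls strictly between $632.4k and $689.5k; elsewhere both bids give the same outcome.
$748.7k: outcomes coincide → loss $0k.
$665.4k: truthful payoff $24.1k, deviation payoff $0k → loss $24.1k.
$656.5k: truthful payoff $33k, deviation payoff $0k → loss $33k.
$634.9k: truthful payoff $54.6k, deviation payoff $0k → loss $54.6k.
$641.1k: truthful payoff $48.4k, deviation payoff $0k → loss $48.4k.
$685.1k: truthful payoff $4.4k, deviation payoff $0k → loss $4.4k.
Total loss = $24.1k + $33k + $54.6k + $48.4k + $4.4k = $164.5k.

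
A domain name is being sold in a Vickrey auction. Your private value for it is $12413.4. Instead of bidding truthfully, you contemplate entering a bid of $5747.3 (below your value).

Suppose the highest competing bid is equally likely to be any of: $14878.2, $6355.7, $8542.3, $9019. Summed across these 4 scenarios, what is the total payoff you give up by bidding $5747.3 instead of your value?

The deviation costs you only when the competing bid falls strictly between $5747.3 and $12413.4; elsewhere both bids give the same outcome.
$14878.2: outcomes coincide → loss $0.
$6355.7: truthful payoff $6057.7, deviation payoff $0 → loss $6057.7.
$8542.3: truthful payoff $3871.1, deviation payoff $0 → loss $3871.1.
$9019: truthful payoff $3394.4, deviation payoff $0 → loss $3394.4.
Total loss = $6057.7 + $3871.1 + $3394.4 = $13323.2.

$13323.2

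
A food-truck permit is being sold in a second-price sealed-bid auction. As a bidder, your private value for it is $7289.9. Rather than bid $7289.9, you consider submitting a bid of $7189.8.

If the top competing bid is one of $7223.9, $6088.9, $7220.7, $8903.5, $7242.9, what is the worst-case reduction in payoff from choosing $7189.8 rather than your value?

$69.2

$7223.9: truthful gives $66, deviation gives $0 → loss $66.
$6088.9: same outcome either way → loss $0.
$7220.7: truthful gives $69.2, deviation gives $0 → loss $69.2.
$8903.5: same outcome either way → loss $0.
$7242.9: truthful gives $47, deviation gives $0 → loss $47.
Maximum loss: $69.2.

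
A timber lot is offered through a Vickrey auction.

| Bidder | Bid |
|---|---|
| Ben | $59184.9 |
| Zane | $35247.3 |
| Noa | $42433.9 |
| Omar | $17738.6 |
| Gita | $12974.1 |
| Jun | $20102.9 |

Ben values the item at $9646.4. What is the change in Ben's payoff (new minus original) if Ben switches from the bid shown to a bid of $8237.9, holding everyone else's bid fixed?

$32787.5

The highest bid among the other bidders is $42433.9; Ben's bid doesn't change that.
Original bid $59184.9: Ben is highest, pays the top rival bid $42433.9; payoff $9646.4 − $42433.9 = −$32787.5.
Alternative bid $8237.9: Ben is not highest (top rival bid is $42433.9); payoff $0.
Change in payoff = $0 − (−$32787.5) = $32787.5.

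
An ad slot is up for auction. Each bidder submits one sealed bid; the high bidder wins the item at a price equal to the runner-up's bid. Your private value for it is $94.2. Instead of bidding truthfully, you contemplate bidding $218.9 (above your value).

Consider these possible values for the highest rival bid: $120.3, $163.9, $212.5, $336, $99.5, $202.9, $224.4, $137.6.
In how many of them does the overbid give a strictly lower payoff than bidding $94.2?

The deviation hurts exactly when the highest competing bid lies strictly between $94.2 and $218.9 — overbidding then wins at a price above your value.
$120.3: inside the interval → strictly worse (loss $26.1).
$163.9: inside the interval → strictly worse (loss $69.7).
$212.5: inside the interval → strictly worse (loss $118.3).
$336: above both → same outcome either way.
$99.5: inside the interval → strictly worse (loss $5.3).
$202.9: inside the interval → strictly worse (loss $108.7).
$224.4: above both → same outcome either way.
$137.6: inside the interval → strictly worse (loss $43.4).
Count: 6.

6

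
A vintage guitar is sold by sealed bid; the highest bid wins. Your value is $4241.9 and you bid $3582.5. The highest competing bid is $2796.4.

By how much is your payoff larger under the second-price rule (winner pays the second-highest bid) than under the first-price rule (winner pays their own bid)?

You have the highest bid, so you win under either rule.
Second-price: pay $2796.4 → payoff $1445.5.
First-price: pay your own bid $3582.5 → payoff $659.4.
Difference = $1445.5 − ($659.4) = $786.1.

$786.1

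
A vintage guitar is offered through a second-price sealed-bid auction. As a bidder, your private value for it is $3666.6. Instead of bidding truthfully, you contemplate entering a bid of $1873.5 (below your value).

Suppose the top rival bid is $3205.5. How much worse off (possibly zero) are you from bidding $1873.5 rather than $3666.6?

$461.1

Bidding your value $3666.6: you win (since $3666.6 > $3205.5) and pay $3205.5. Payoff $461.1.
Bidding $1873.5: you lose. Payoff $0.
The competing bid $3205.5 lies between your shaded bid and your value, so underbidding forfeits an item you could have won at a profitable price.
Loss from deviating = $461.1 − ($0) = $461.1.
In a second-price auction your bid sets only whether you win, not what you pay, so bidding your true value is weakly dominant.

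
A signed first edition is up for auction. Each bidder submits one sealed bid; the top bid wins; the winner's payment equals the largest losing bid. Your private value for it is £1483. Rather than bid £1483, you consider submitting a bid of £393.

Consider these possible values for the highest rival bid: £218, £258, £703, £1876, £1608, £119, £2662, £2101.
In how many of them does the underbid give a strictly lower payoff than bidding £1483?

1

The deviation hurts exactly when the highest competing bid lies strictly between £393 and £1483 — underbidding then forfeits a profitable win.
£218: below both → same outcome either way.
£258: below both → same outcome either way.
£703: inside the interval → strictly worse (loss £780).
£1876: above both → same outcome either way.
£1608: above both → same outcome either way.
£119: below both → same outcome either way.
£2662: above both → same outcome either way.
£2101: above both → same outcome either way.
Count: 1.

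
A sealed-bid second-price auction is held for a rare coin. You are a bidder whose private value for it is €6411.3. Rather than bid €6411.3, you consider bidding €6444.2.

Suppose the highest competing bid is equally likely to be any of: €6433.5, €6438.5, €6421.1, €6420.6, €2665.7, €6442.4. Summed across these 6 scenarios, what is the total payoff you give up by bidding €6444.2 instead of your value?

The deviation costs you only when the competing bid falls strictly between €6411.3 and €6444.2; elsewhere both bids give the same outcome.
€6433.5: truthful payoff €0, deviation payoff −€22.2 → loss €22.2.
€6438.5: truthful payoff €0, deviation payoff −€27.2 → loss €27.2.
€6421.1: truthful payoff €0, deviation payoff −€9.8 → loss €9.8.
€6420.6: truthful payoff €0, deviation payoff −€9.3 → loss €9.3.
€2665.7: outcomes coincide → loss €0.
€6442.4: truthful payoff €0, deviation payoff −€31.1 → loss €31.1.
Total loss = €22.2 + €27.2 + €9.8 + €9.3 + €31.1 = €99.6.
Because the price is fixed by the runner-up's bid, deviating from your value can only change a good outcome into a bad one — never the reverse.

€99.6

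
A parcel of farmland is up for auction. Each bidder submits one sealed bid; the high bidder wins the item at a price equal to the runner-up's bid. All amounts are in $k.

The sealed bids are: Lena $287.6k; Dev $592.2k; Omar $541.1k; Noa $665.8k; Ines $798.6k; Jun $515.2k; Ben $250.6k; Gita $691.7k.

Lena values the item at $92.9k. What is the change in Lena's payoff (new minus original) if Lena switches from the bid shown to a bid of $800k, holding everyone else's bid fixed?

−$705.7k

The highest bid among the other bidders is $798.6k; Lena's bid doesn't change that.
Original bid $287.6k: Lena is not highest (top rival bid is $798.6k); payoff $0k.
Alternative bid $800k: Lena is highest, pays the top rival bid $798.6k; payoff $92.9k − $798.6k = −$705.7k.
Change in payoff = −$705.7k − ($0k) = −$705.7k.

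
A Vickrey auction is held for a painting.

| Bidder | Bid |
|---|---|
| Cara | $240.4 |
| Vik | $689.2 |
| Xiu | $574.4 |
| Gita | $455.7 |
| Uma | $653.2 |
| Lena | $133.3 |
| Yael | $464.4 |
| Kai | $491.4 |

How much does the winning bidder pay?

$653.2

Highest bid: Vik at $689.2, so Vik wins.
Second-highest bid: Uma at $653.2 — that is the price the winner pays.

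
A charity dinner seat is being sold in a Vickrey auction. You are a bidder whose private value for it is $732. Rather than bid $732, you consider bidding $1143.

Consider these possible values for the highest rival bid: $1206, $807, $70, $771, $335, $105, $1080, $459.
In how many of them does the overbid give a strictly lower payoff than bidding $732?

3

The deviation hurts exactly when the highest competing bid lies strictly between $732 and $1143 — overbidding then wins at a price above your value.
$1206: above both → same outcome either way.
$807: inside the interval → strictly worse (loss $75).
$70: below both → same outcome either way.
$771: inside the interval → strictly worse (loss $39).
$335: below both → same outcome either way.
$105: below both → same outcome either way.
$1080: inside the interval → strictly worse (loss $348).
$459: below both → same outcome either way.
Count: 3.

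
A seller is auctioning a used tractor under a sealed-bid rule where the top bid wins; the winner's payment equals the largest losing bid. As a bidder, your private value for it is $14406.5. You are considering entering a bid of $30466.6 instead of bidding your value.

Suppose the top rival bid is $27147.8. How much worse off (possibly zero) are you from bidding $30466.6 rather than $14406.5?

$12741.3

Bidding your value $14406.5: you lose (since $14406.5 < $27147.8). Payoff $0.
Bidding $30466.6: you win and pay $27147.8. Payoff $14406.5 − $27147.8 = −$12741.3.
The competing bid $27147.8 lies between your value and your inflated bid, so overbidding wins an item priced above your value.
Loss from deviating = $0 − (−$12741.3) = $12741.3.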